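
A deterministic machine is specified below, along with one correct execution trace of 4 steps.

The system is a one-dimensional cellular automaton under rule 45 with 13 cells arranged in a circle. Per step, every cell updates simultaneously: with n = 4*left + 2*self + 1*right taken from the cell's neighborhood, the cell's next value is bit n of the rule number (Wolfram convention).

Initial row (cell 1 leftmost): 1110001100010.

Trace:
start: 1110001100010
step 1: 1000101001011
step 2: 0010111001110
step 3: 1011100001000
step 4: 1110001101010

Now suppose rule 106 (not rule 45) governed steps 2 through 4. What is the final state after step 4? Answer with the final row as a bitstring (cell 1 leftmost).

0101001011001

(re-executing steps 2..4 under rule 106; state before step 2: 1000101001011)
step 2: 1001010010110
step 3: 0010100101111
step 4: 0101001011001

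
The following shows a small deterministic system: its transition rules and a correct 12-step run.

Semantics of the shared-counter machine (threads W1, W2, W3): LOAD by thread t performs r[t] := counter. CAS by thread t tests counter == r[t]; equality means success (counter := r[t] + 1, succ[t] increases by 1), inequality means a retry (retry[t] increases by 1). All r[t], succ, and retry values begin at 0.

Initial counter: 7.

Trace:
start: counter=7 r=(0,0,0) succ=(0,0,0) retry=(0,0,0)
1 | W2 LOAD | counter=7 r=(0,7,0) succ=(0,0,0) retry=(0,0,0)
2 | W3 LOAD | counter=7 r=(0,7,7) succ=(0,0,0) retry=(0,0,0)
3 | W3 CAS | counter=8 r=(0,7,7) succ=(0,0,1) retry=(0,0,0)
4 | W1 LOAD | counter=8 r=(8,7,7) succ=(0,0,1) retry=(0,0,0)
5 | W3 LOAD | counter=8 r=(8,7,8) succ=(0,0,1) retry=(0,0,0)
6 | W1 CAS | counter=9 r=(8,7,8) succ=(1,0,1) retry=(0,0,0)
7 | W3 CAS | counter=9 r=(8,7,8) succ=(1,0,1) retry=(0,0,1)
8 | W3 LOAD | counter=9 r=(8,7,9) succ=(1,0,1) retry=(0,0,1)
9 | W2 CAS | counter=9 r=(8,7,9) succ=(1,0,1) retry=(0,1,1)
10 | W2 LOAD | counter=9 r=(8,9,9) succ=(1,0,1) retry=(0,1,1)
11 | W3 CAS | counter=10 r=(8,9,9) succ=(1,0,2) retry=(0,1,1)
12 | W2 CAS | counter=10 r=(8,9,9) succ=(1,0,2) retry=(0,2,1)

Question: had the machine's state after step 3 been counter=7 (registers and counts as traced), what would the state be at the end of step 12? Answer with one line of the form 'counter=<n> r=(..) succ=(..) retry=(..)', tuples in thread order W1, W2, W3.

counter=9 r=(7,8,8) succ=(1,0,2) retry=(0,2,1)

state after step 3 := counter=7 r=(0,7,7) succ=(0,0,1) retry=(0,0,0)
4 | W1 LOAD | counter=7 r=(7,7,7) succ=(0,0,1) retry=(0,0,0)
5 | W3 LOAD | counter=7 r=(7,7,7) succ=(0,0,1) retry=(0,0,0)
6 | W1 CAS | counter=8 r=(7,7,7) succ=(1,0,1) retry=(0,0,0)
7 | W3 CAS | counter=8 r=(7,7,7) succ=(1,0,1) retry=(0,0,1)
8 | W3 LOAD | counter=8 r=(7,7,8) succ=(1,0,1) retry=(0,0,1)
9 | W2 CAS | counter=8 r=(7,7,8) succ=(1,0,1) retry=(0,1,1)
10 | W2 LOAD | counter=8 r=(7,8,8) succ=(1,0,1) retry=(0,1,1)
11 | W3 CAS | counter=9 r=(7,8,8) succ=(1,0,2) retry=(0,1,1)
12 | W2 CAS | counter=9 r=(7,8,8) succ=(1,0,2) retry=(0,2,1)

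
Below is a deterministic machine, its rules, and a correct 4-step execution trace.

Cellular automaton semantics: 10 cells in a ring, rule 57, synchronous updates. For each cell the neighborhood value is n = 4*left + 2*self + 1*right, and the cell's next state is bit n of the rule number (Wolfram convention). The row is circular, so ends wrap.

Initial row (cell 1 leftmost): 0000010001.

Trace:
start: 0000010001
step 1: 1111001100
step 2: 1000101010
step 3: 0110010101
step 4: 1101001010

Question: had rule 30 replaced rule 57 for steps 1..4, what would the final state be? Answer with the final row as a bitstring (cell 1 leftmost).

(re-executing steps 1..4 under rule 30; state before step 1: 0000010001)
step 1: 1000111011
step 2: 0101100010
step 3: 1101010111
step 4: 0001010100

0001010100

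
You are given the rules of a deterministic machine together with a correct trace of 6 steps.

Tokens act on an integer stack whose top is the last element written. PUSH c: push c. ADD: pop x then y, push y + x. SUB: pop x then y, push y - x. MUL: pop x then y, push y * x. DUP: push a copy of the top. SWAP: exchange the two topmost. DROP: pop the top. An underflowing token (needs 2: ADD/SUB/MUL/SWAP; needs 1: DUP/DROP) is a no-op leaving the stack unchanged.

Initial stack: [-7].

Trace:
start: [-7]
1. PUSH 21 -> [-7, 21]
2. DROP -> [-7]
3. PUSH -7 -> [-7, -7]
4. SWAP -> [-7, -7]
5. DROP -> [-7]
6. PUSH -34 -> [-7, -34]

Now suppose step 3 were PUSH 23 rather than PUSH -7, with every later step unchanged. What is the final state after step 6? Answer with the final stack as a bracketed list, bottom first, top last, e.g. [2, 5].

[23, -34]

(re-executing from step 3 with the substitution; state before step 3: [-7])
3. PUSH 23 -> [-7, 23]
4. SWAP -> [23, -7]
5. DROP -> [23]
6. PUSH -34 -> [23, -34]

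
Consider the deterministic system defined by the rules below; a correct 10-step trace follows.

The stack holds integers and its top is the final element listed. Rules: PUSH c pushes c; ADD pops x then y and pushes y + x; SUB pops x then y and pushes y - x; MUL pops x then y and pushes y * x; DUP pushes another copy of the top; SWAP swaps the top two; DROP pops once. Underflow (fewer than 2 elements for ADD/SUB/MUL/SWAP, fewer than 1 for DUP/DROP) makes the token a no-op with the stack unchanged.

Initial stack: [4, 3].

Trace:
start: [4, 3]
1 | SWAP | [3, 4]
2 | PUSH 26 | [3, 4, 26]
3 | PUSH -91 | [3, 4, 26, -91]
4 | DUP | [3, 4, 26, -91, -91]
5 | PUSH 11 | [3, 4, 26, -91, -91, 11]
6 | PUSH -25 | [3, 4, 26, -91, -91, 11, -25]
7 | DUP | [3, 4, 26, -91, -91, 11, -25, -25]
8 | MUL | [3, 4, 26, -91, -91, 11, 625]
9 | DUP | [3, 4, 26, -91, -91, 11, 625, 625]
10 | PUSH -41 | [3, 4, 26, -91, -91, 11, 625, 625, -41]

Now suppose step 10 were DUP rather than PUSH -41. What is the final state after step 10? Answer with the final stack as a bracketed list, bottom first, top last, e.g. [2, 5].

[3, 4, 26, -91, -91, 11, 625, 625, 625]

(re-executing from step 10 with the substitution; state before step 10: [3, 4, 26, -91, -91, 11, 625, 625])
10 | DUP | [3, 4, 26, -91, -91, 11, 625, 625, 625]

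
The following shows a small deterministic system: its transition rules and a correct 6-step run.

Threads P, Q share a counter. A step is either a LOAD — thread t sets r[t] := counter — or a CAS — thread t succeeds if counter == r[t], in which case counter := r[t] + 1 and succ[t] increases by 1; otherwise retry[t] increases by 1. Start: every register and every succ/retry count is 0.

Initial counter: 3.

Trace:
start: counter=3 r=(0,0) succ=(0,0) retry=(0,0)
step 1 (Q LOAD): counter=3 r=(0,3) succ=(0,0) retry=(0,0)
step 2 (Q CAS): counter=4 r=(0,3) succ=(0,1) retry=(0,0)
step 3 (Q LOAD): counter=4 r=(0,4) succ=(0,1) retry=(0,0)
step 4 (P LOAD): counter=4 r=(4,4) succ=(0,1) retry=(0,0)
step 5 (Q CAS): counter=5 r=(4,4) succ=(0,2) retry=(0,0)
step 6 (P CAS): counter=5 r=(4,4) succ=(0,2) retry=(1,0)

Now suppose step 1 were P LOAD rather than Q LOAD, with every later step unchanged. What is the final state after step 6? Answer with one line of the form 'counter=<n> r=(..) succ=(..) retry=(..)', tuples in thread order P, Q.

counter=4 r=(3,3) succ=(0,1) retry=(1,1)

(re-executing from step 1 with the substitution; state before step 1: counter=3 r=(0,0) succ=(0,0) retry=(0,0))
step 1 (P LOAD): counter=3 r=(3,0) succ=(0,0) retry=(0,0)
step 2 (Q CAS): counter=3 r=(3,0) succ=(0,0) retry=(0,1)
step 3 (Q LOAD): counter=3 r=(3,3) succ=(0,0) retry=(0,1)
step 4 (P LOAD): counter=3 r=(3,3) succ=(0,0) retry=(0,1)
step 5 (Q CAS): counter=4 r=(3,3) succ=(0,1) retry=(0,1)
step 6 (P CAS): counter=4 r=(3,3) succ=(0,1) retry=(1,1)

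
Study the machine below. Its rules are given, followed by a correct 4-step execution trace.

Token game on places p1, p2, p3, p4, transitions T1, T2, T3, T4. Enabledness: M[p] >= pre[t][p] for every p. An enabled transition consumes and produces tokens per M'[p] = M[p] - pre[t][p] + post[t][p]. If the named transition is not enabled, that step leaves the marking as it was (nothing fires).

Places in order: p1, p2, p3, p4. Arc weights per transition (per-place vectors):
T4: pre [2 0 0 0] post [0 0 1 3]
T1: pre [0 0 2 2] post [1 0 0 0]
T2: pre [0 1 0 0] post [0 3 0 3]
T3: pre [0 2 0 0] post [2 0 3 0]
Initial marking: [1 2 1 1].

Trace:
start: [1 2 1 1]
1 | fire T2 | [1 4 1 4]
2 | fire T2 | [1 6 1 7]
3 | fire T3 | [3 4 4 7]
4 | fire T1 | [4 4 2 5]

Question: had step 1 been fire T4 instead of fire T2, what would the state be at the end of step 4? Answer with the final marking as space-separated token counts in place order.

(re-executing from step 1 with the substitution; state before step 1: [1 2 1 1])
1 | fire T4 | [1 2 1 1]
2 | fire T2 | [1 4 1 4]
3 | fire T3 | [3 2 4 4]
4 | fire T1 | [4 2 2 2]

4 2 2 2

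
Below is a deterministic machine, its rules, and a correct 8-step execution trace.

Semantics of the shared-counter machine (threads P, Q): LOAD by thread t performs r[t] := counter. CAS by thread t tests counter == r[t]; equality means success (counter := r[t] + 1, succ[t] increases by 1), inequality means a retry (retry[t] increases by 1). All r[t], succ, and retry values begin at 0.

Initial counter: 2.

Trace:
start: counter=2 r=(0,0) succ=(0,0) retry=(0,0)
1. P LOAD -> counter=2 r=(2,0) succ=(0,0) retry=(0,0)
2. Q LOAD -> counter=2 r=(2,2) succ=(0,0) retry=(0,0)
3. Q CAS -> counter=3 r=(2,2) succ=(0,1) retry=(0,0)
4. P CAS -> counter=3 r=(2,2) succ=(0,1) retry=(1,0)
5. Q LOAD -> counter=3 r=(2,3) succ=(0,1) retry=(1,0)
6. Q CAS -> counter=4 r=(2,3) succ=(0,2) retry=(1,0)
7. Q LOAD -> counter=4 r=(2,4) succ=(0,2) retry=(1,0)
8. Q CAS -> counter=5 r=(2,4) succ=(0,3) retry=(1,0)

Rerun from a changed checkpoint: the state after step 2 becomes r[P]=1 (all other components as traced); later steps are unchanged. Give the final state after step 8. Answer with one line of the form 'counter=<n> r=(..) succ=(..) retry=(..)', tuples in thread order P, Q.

state after step 2 := counter=2 r=(1,2) succ=(0,0) retry=(0,0)
3. Q CAS -> counter=3 r=(1,2) succ=(0,1) retry=(0,0)
4. P CAS -> counter=3 r=(1,2) succ=(0,1) retry=(1,0)
5. Q LOAD -> counter=3 r=(1,3) succ=(0,1) retry=(1,0)
6. Q CAS -> counter=4 r=(1,3) succ=(0,2) retry=(1,0)
7. Q LOAD -> counter=4 r=(1,4) succ=(0,2) retry=(1,0)
8. Q CAS -> counter=5 r=(1,4) succ=(0,3) retry=(1,0)

counter=5 r=(1,4) succ=(0,3) retry=(1,0)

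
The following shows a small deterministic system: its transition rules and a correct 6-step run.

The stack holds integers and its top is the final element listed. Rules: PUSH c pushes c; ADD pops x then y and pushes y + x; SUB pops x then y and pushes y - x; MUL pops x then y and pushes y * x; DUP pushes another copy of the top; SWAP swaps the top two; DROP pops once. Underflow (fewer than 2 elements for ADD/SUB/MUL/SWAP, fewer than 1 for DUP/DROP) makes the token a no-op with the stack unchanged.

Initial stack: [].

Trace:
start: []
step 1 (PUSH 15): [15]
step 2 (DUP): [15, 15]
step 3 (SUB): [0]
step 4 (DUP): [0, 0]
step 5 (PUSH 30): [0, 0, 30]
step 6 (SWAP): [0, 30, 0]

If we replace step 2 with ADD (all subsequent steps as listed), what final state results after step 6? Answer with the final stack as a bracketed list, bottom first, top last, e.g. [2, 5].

(re-executing from step 2 with the substitution; state before step 2: [15])
step 2 (ADD): [15]
step 3 (SUB): [15]
step 4 (DUP): [15, 15]
step 5 (PUSH 30): [15, 15, 30]
step 6 (SWAP): [15, 30, 15]

[15, 30, 15]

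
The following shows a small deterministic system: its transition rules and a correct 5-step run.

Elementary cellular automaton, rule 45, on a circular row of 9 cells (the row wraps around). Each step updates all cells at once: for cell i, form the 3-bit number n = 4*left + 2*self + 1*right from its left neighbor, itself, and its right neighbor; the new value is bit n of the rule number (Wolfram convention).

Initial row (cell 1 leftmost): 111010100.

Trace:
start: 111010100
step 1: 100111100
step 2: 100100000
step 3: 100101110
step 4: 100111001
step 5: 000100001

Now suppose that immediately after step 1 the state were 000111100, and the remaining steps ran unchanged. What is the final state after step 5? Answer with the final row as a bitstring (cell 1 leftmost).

state after step 1 := 000111100
step 2: 110100001
step 3: 001101101
step 4: 001011011
step 5: 001110110

001110110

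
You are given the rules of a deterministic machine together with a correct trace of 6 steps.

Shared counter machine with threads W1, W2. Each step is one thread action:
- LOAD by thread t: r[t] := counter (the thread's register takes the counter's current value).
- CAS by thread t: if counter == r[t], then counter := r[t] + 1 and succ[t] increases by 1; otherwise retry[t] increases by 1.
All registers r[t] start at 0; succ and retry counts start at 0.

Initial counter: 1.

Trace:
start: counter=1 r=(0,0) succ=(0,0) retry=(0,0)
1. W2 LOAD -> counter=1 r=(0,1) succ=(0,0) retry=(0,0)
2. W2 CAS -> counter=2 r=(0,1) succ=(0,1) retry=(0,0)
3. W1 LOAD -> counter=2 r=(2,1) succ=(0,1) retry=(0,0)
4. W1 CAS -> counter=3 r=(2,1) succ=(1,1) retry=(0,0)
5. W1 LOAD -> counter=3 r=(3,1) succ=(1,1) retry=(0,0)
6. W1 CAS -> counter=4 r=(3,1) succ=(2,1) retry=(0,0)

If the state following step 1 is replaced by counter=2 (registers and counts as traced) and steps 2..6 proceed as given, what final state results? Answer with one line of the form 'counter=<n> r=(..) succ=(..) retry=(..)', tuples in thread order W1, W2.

counter=4 r=(3,1) succ=(2,0) retry=(0,1)

state after step 1 := counter=2 r=(0,1) succ=(0,0) retry=(0,0)
2. W2 CAS -> counter=2 r=(0,1) succ=(0,0) retry=(0,1)
3. W1 LOAD -> counter=2 r=(2,1) succ=(0,0) retry=(0,1)
4. W1 CAS -> counter=3 r=(2,1) succ=(1,0) retry=(0,1)
5. W1 LOAD -> counter=3 r=(3,1) succ=(1,0) retry=(0,1)
6. W1 CAS -> counter=4 r=(3,1) succ=(2,0) retry=(0,1)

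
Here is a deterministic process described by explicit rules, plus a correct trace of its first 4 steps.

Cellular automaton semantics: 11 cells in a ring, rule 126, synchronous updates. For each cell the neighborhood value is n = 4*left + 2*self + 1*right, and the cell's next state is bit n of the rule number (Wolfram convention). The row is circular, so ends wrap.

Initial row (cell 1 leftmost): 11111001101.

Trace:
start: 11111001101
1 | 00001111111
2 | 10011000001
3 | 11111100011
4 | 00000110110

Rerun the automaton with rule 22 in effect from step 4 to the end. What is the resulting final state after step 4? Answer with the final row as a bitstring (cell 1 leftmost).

00000010100

(re-executing step 4 under rule 22; state before step 4: 11111100011)
4 | 00000010100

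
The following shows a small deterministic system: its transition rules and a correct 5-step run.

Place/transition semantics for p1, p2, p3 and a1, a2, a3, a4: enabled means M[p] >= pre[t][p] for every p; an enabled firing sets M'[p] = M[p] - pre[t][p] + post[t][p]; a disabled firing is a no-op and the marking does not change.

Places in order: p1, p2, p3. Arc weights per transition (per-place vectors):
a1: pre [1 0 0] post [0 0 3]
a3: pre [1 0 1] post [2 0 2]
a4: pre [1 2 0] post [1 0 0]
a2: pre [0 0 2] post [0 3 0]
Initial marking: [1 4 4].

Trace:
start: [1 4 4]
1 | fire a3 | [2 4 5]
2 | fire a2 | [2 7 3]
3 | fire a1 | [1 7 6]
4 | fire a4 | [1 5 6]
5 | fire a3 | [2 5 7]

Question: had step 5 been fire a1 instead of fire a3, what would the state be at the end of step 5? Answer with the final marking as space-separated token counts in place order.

(re-executing from step 5 with the substitution; state before step 5: [1 5 6])
5 | fire a1 | [0 5 9]

0 5 9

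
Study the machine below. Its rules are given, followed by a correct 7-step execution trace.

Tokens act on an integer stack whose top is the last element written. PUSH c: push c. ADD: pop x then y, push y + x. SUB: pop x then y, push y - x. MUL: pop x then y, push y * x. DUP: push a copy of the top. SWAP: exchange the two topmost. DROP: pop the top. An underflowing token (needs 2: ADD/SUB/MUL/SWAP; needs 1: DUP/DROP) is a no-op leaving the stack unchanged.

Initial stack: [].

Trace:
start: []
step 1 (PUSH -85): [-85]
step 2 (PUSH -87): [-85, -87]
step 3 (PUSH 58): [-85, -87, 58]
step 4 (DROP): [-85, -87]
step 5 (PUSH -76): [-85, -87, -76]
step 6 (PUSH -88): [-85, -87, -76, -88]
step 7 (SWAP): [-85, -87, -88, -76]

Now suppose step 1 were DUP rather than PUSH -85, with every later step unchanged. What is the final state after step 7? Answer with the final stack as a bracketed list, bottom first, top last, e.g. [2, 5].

(re-executing from step 1 with the substitution; state before step 1: [])
step 1 (DUP): []
step 2 (PUSH -87): [-87]
step 3 (PUSH 58): [-87, 58]
step 4 (DROP): [-87]
step 5 (PUSH -76): [-87, -76]
step 6 (PUSH -88): [-87, -76, -88]
step 7 (SWAP): [-87, -88, -76]

[-87, -88, -76]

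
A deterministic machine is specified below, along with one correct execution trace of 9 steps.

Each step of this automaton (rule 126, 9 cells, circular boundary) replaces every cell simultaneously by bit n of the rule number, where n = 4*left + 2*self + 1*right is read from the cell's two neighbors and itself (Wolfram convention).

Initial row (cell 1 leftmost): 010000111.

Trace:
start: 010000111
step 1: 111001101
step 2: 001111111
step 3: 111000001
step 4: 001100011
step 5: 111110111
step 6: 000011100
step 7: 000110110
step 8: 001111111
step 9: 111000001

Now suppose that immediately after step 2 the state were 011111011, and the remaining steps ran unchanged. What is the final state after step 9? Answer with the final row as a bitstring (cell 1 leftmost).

state after step 2 := 011111011
step 3: 110001111
step 4: 011011000
step 5: 111111100
step 6: 100000111
step 7: 110001100
step 8: 111011111
step 9: 001110000

001110000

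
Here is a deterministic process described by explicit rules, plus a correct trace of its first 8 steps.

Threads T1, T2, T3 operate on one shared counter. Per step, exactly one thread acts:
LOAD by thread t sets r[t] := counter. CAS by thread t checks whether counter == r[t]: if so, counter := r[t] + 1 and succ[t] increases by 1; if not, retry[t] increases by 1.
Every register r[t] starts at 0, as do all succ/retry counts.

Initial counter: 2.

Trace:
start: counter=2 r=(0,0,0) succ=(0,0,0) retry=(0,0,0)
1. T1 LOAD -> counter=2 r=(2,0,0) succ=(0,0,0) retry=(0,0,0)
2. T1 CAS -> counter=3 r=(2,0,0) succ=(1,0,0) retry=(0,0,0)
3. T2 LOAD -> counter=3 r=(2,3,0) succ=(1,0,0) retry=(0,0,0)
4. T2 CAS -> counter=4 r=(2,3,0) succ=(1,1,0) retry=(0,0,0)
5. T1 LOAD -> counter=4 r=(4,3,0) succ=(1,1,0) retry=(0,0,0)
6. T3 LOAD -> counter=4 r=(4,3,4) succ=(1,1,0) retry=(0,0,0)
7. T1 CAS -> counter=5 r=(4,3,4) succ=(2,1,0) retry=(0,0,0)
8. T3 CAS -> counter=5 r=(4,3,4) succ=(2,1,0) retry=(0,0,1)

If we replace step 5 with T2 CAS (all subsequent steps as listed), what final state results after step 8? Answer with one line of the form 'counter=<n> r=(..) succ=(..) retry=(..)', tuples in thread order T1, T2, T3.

(re-executing from step 5 with the substitution; state before step 5: counter=4 r=(2,3,0) succ=(1,1,0) retry=(0,0,0))
5. T2 CAS -> counter=4 r=(2,3,0) succ=(1,1,0) retry=(0,1,0)
6. T3 LOAD -> counter=4 r=(2,3,4) succ=(1,1,0) retry=(0,1,0)
7. T1 CAS -> counter=4 r=(2,3,4) succ=(1,1,0) retry=(1,1,0)
8. T3 CAS -> counter=5 r=(2,3,4) succ=(1,1,1) retry=(1,1,0)

counter=5 r=(2,3,4) succ=(1,1,1) retry=(1,1,0)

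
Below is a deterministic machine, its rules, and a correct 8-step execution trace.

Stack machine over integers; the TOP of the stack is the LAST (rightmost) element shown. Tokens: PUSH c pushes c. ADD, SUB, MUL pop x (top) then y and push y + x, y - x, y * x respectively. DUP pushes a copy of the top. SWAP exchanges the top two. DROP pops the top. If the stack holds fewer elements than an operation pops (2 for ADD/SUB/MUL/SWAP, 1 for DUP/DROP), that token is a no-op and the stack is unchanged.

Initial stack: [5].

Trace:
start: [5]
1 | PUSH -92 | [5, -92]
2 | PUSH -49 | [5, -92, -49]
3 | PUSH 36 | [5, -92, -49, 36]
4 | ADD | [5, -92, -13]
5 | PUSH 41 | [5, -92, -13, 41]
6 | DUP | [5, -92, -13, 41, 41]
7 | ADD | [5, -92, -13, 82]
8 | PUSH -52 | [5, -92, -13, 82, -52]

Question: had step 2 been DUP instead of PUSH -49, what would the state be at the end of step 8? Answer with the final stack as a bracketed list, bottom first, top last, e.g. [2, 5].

[5, -92, -56, 82, -52]

(re-executing from step 2 with the substitution; state before step 2: [5, -92])
2 | DUP | [5, -92, -92]
3 | PUSH 36 | [5, -92, -92, 36]
4 | ADD | [5, -92, -56]
5 | PUSH 41 | [5, -92, -56, 41]
6 | DUP | [5, -92, -56, 41, 41]
7 | ADD | [5, -92, -56, 82]
8 | PUSH -52 | [5, -92, -56, 82, -52]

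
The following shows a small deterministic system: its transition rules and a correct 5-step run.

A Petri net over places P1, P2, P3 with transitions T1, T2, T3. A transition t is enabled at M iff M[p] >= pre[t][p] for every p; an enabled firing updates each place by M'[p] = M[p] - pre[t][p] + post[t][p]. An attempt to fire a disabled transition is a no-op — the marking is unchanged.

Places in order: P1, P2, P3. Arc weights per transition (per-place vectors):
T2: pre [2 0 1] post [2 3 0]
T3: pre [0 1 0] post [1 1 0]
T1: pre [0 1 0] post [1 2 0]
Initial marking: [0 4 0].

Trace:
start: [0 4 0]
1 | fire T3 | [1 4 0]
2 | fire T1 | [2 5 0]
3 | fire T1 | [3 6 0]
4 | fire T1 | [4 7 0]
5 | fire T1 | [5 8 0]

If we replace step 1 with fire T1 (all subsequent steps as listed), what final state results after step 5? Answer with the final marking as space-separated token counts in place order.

(re-executing from step 1 with the substitution; state before step 1: [0 4 0])
1 | fire T1 | [1 5 0]
2 | fire T1 | [2 6 0]
3 | fire T1 | [3 7 0]
4 | fire T1 | [4 8 0]
5 | fire T1 | [5 9 0]

5 9 0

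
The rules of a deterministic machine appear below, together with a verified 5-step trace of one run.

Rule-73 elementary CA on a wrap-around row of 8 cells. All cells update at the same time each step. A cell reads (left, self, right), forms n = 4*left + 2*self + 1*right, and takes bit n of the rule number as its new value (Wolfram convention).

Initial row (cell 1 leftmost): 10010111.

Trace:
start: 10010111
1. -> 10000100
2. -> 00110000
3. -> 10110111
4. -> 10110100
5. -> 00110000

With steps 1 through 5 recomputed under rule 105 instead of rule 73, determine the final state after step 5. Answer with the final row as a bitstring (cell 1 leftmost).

(re-executing steps 1..5 under rule 105; state before step 1: 10010111)
1. -> 10001100
2. -> 00101100
3. -> 10011101
4. -> 10010111
5. -> 10001100

10001100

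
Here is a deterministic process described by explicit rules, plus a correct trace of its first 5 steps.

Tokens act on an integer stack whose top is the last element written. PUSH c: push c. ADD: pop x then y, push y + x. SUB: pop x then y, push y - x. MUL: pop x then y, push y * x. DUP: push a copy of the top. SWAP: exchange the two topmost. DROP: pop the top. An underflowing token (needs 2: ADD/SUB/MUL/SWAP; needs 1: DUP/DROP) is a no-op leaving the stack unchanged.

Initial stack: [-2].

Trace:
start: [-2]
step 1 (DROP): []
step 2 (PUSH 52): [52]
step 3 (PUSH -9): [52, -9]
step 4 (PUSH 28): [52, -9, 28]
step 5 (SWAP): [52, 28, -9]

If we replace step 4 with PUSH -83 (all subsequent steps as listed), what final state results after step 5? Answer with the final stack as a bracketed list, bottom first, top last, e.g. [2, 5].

(re-executing from step 4 with the substitution; state before step 4: [52, -9])
step 4 (PUSH -83): [52, -9, -83]
step 5 (SWAP): [52, -83, -9]

[52, -83, -9]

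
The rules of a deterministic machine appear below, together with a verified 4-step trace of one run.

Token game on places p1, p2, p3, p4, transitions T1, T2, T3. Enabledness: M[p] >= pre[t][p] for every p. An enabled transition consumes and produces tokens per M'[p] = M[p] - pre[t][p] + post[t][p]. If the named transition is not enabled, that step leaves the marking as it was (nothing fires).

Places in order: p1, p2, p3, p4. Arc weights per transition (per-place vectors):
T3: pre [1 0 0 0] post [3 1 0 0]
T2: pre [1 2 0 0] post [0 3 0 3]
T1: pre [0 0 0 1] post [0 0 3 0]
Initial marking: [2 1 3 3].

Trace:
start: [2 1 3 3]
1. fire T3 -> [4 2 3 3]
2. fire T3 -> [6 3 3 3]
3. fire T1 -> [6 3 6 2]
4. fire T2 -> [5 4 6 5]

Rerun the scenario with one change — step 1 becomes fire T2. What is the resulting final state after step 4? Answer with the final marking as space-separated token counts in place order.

3 3 6 5

(re-executing from step 1 with the substitution; state before step 1: [2 1 3 3])
1. fire T2 -> [2 1 3 3]
2. fire T3 -> [4 2 3 3]
3. fire T1 -> [4 2 6 2]
4. fire T2 -> [3 3 6 5]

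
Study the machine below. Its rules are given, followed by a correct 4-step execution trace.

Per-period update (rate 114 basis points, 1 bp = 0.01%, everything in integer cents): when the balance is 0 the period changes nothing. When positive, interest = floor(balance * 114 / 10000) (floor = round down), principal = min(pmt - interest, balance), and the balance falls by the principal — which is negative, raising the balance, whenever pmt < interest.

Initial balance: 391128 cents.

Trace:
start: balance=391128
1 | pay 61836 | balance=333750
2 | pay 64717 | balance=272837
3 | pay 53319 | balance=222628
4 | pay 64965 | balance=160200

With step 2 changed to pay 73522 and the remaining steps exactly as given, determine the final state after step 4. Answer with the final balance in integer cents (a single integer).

151193

(re-executing from step 2 with the substitution; state before step 2: balance=333750)
2 | pay 73522 | balance=264032
3 | pay 53319 | balance=213722
4 | pay 64965 | balance=151193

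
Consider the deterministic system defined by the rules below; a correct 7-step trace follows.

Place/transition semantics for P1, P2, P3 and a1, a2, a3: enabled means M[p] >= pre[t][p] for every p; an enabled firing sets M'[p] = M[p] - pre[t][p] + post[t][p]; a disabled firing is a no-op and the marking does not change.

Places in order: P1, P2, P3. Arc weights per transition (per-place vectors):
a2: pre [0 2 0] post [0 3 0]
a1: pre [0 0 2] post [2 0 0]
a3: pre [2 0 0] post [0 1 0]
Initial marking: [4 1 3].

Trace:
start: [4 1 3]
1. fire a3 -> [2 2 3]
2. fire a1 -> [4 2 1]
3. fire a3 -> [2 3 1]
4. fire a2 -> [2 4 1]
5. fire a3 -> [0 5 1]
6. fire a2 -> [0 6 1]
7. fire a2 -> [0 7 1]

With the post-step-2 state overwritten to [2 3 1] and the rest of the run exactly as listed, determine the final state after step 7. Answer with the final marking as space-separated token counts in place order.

0 7 1

state after step 2 := [2 3 1]
3. fire a3 -> [0 4 1]
4. fire a2 -> [0 5 1]
5. fire a3 -> [0 5 1]
6. fire a2 -> [0 6 1]
7. fire a2 -> [0 7 1]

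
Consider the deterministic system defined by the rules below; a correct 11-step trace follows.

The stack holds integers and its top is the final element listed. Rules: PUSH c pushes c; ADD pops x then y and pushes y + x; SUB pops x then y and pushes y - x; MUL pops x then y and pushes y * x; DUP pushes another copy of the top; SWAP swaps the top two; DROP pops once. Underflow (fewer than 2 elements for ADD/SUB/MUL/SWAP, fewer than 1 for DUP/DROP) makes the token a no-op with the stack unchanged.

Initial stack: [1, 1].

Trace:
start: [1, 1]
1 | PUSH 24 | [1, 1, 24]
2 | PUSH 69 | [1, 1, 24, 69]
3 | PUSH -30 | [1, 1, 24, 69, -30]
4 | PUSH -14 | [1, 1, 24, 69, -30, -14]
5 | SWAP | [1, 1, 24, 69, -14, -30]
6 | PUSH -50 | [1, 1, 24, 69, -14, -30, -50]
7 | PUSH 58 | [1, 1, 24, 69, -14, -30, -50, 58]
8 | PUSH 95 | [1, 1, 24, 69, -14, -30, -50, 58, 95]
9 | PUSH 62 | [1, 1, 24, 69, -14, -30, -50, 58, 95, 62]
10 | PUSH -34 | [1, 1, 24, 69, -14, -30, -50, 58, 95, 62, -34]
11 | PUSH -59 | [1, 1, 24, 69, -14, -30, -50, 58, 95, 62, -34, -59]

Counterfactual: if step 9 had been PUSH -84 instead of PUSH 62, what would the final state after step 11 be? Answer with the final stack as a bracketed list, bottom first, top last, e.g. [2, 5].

(re-executing from step 9 with the substitution; state before step 9: [1, 1, 24, 69, -14, -30, -50, 58, 95])
9 | PUSH -84 | [1, 1, 24, 69, -14, -30, -50, 58, 95, -84]
10 | PUSH -34 | [1, 1, 24, 69, -14, -30, -50, 58, 95, -84, -34]
11 | PUSH -59 | [1, 1, 24, 69, -14, -30, -50, 58, 95, -84, -34, -59]

[1, 1, 24, 69, -14, -30, -50, 58, 95, -84, -34, -59]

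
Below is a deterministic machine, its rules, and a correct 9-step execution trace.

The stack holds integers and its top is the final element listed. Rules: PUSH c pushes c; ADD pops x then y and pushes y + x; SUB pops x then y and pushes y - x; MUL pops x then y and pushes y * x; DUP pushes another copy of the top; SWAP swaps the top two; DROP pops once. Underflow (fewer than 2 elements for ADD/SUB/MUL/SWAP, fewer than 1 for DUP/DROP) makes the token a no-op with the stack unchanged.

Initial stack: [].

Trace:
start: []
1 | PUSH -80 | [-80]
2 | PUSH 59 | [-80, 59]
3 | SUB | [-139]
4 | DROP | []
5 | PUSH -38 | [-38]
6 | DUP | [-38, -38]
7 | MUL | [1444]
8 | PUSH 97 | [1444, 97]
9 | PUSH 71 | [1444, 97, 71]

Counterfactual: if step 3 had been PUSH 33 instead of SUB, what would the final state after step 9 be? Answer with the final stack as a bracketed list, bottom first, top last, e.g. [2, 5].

[-80, 59, 1444, 97, 71]

(re-executing from step 3 with the substitution; state before step 3: [-80, 59])
3 | PUSH 33 | [-80, 59, 33]
4 | DROP | [-80, 59]
5 | PUSH -38 | [-80, 59, -38]
6 | DUP | [-80, 59, -38, -38]
7 | MUL | [-80, 59, 1444]
8 | PUSH 97 | [-80, 59, 1444, 97]
9 | PUSH 71 | [-80, 59, 1444, 97, 71]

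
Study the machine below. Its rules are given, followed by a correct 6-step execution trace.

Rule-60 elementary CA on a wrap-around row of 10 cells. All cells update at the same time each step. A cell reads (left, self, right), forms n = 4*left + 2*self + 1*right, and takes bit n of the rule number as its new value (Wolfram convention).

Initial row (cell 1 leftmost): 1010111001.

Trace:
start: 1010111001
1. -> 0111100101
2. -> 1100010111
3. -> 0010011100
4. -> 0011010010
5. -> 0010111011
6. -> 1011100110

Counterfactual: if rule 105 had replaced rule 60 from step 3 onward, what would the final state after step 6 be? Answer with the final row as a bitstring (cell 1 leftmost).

(re-executing steps 3..6 under rule 105; state before step 3: 1100010111)
3. -> 0101001100
4. -> 0010001101
5. -> 0000101110
6. -> 1110011010

1110011010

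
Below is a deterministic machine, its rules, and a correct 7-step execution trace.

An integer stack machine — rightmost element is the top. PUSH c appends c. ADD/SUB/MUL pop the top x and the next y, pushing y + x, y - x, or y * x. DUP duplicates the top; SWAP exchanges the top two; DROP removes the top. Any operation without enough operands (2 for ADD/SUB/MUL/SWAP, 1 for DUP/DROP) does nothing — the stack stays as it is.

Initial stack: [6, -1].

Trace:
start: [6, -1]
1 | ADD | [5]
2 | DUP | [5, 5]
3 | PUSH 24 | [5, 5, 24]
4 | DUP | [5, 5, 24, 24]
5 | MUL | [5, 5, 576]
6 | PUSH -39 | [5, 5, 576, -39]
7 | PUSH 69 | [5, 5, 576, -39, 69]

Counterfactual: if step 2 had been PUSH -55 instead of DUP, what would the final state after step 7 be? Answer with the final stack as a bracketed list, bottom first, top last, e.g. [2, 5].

[5, -55, 576, -39, 69]

(re-executing from step 2 with the substitution; state before step 2: [5])
2 | PUSH -55 | [5, -55]
3 | PUSH 24 | [5, -55, 24]
4 | DUP | [5, -55, 24, 24]
5 | MUL | [5, -55, 576]
6 | PUSH -39 | [5, -55, 576, -39]
7 | PUSH 69 | [5, -55, 576, -39, 69]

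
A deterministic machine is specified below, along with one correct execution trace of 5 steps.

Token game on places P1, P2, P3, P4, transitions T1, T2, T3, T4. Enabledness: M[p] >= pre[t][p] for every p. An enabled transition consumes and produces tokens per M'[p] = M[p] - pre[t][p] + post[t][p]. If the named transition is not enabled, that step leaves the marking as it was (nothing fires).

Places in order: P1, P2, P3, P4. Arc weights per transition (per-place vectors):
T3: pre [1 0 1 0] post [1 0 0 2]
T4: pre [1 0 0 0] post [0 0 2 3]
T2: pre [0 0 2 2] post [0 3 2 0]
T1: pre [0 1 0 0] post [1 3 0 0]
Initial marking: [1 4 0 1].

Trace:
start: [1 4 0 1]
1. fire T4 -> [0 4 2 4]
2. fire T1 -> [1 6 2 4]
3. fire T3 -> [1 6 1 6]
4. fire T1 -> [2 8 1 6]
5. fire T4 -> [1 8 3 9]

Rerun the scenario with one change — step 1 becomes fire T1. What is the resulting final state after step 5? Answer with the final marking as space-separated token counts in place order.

3 10 2 4

(re-executing from step 1 with the substitution; state before step 1: [1 4 0 1])
1. fire T1 -> [2 6 0 1]
2. fire T1 -> [3 8 0 1]
3. fire T3 -> [3 8 0 1]
4. fire T1 -> [4 10 0 1]
5. fire T4 -> [3 10 2 4]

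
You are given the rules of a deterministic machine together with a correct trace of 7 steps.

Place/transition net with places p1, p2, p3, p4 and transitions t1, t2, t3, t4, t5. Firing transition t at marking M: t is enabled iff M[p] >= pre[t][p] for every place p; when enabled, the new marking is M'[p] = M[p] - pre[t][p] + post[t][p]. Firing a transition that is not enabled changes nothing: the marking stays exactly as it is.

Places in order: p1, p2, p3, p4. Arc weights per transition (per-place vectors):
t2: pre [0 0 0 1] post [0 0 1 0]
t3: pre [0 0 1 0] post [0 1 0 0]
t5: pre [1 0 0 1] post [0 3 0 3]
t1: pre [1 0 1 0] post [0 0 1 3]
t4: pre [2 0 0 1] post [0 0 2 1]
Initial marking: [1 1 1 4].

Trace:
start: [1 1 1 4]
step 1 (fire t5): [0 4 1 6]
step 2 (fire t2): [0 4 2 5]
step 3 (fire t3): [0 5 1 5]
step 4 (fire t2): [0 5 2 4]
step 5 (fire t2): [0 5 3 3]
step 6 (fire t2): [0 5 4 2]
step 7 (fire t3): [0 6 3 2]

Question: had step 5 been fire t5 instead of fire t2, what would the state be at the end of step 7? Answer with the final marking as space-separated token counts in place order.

(re-executing from step 5 with the substitution; state before step 5: [0 5 2 4])
step 5 (fire t5): [0 5 2 4]
step 6 (fire t2): [0 5 3 3]
step 7 (fire t3): [0 6 2 3]

0 6 2 3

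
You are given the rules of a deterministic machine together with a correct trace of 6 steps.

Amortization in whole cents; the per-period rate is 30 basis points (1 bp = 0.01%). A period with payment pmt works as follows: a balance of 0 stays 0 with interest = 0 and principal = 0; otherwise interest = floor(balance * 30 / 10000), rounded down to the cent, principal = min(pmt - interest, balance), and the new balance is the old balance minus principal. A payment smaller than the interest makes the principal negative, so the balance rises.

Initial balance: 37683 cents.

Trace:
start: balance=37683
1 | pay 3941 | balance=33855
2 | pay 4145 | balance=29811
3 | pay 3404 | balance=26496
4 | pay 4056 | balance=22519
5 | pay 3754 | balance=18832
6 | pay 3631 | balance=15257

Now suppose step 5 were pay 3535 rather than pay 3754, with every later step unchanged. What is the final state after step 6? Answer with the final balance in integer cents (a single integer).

15477

(re-executing from step 5 with the substitution; state before step 5: balance=22519)
5 | pay 3535 | balance=19051
6 | pay 3631 | balance=15477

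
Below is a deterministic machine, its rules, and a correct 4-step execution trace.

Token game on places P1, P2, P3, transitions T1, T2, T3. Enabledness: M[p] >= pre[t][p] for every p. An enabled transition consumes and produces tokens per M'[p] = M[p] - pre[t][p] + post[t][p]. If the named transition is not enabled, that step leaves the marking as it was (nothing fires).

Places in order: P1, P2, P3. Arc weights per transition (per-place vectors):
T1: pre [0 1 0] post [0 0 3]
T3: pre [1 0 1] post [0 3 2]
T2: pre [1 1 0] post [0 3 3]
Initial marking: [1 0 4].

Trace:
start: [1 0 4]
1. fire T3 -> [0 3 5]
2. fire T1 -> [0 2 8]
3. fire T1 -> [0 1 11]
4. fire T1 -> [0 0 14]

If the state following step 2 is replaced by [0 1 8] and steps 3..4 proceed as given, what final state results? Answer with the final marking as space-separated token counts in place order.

0 0 11

state after step 2 := [0 1 8]
3. fire T1 -> [0 0 11]
4. fire T1 -> [0 0 11]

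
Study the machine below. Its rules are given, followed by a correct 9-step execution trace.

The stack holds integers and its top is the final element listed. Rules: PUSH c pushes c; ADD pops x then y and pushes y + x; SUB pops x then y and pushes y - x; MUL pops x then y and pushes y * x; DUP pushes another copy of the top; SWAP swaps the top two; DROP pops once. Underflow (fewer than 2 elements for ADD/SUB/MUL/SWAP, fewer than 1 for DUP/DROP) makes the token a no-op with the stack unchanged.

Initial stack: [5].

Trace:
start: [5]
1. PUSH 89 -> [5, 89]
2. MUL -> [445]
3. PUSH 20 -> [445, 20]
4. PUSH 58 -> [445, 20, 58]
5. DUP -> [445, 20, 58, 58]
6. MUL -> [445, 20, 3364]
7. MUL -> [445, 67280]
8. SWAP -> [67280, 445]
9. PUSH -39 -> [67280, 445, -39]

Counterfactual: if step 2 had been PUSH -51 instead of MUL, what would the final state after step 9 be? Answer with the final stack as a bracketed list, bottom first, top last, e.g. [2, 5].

[5, 89, 67280, -51, -39]

(re-executing from step 2 with the substitution; state before step 2: [5, 89])
2. PUSH -51 -> [5, 89, -51]
3. PUSH 20 -> [5, 89, -51, 20]
4. PUSH 58 -> [5, 89, -51, 20, 58]
5. DUP -> [5, 89, -51, 20, 58, 58]
6. MUL -> [5, 89, -51, 20, 3364]
7. MUL -> [5, 89, -51, 67280]
8. SWAP -> [5, 89, 67280, -51]
9. PUSH -39 -> [5, 89, 67280, -51, -39]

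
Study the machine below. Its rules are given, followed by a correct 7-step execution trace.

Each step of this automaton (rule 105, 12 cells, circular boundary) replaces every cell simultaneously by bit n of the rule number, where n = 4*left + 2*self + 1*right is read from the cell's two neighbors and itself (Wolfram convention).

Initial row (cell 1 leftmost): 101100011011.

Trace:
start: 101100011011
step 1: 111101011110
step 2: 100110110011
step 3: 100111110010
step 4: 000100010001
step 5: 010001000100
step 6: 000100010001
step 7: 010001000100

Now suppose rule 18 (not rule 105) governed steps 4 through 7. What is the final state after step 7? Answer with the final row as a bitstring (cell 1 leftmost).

(re-executing steps 4..7 under rule 18; state before step 4: 100111110010)
step 4: 011000001100
step 5: 100100010010
step 6: 011010101100
step 7: 100000000010

100000000010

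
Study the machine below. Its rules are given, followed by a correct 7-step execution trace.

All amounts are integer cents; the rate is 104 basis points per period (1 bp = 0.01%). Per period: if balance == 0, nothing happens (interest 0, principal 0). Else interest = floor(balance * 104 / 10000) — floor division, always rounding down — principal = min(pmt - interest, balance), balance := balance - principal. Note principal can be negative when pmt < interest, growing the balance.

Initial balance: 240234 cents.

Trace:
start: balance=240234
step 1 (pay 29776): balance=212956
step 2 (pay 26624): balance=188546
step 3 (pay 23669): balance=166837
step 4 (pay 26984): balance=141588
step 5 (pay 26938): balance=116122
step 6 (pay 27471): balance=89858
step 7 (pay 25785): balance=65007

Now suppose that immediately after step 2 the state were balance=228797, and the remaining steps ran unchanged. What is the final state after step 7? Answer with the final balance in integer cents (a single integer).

107395

state after step 2 := balance=228797
step 3 (pay 23669): balance=207507
step 4 (pay 26984): balance=182681
step 5 (pay 26938): balance=157642
step 6 (pay 27471): balance=131810
step 7 (pay 25785): balance=107395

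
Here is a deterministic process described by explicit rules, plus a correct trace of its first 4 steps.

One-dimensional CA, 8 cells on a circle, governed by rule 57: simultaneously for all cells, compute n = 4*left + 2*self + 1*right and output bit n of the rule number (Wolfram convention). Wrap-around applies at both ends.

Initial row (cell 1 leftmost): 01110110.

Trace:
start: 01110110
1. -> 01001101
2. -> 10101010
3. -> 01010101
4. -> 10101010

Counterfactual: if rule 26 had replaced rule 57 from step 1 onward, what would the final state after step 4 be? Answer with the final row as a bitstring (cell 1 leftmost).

(re-executing steps 1..4 under rule 26; state before step 1: 01110110)
1. -> 11000101
2. -> 00101001
3. -> 11000110
4. -> 10101100

10101100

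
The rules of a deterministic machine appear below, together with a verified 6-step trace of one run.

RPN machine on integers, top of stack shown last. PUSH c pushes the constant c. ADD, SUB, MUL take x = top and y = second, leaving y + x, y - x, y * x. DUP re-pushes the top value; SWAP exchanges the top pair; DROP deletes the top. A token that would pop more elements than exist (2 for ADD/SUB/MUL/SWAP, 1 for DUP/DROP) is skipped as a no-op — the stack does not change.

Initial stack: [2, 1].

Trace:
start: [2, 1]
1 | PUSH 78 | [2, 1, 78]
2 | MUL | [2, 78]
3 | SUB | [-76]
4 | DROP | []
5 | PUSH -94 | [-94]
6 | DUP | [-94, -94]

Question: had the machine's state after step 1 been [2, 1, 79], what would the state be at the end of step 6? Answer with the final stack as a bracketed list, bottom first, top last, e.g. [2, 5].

[-94, -94]

state after step 1 := [2, 1, 79]
2 | MUL | [2, 79]
3 | SUB | [-77]
4 | DROP | []
5 | PUSH -94 | [-94]
6 | DUP | [-94, -94]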